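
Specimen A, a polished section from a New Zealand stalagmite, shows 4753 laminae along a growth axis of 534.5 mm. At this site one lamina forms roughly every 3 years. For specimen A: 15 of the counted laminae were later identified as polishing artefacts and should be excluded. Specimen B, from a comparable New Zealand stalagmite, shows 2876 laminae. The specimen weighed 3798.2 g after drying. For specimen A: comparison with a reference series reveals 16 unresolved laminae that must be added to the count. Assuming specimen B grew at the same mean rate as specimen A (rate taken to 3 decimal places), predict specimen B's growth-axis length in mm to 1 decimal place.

319.2 mm

Specimen A: after corrections the count is 4753 − 15 + 16 = 4754 laminae.
Specimen A: multiplying by 3 years per lamina: 4754 × 3 = 14262 years.
A: Mean rate = 534.5 mm / 14262 years ≈ 0.037 mm/yr.
Specimen B: at 3 years per lamina, 2876 × 3 = 8628 years. For B, 0.037 mm/year × 8628 years = 319.2 mm.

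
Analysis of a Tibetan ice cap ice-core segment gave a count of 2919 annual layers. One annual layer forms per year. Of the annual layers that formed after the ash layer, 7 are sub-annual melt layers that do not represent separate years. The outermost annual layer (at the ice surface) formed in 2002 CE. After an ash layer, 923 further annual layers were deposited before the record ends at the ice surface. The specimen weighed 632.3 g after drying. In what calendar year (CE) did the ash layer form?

923 annual layers post-date the ash layer.
923 − 7 false = 916 true annual layers after the ash layer.
2002 − 916 = 1086 CE.

1086 CE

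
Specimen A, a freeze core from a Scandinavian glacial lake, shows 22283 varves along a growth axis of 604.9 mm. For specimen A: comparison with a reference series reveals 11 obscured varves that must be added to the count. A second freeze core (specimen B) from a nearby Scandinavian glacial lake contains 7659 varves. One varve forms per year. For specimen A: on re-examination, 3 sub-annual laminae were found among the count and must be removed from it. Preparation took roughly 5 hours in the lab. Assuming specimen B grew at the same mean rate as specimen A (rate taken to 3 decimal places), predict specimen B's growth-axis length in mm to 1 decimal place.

Specimen A: correcting the raw count gives 22283 − 3 + 11 = 22291 true varves.
A: Extension rate ≈ 604.9 / 22291 = 0.027 mm/year.
B's length ≈ 0.027 × 7659 = 206.8 mm.

206.8 mm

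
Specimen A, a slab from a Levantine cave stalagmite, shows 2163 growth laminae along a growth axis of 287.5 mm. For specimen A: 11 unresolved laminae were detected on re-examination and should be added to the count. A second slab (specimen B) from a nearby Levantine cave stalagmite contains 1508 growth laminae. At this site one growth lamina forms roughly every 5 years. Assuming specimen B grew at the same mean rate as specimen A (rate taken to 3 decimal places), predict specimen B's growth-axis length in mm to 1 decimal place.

196.0 mm

Specimen A: after corrections the count is 2163 + 11 = 2174 growth laminae.
Specimen A: 2174 growth laminae at 5 years each span 2174 × 5 = 10870 years.
A: Mean rate = 287.5 mm / 10870 years ≈ 0.026 mm/year.
Specimen B: 1508 growth laminae at 5 years each span 1508 × 5 = 7540 years. For B, 0.026 mm/year × 7540 years = 196.0 mm.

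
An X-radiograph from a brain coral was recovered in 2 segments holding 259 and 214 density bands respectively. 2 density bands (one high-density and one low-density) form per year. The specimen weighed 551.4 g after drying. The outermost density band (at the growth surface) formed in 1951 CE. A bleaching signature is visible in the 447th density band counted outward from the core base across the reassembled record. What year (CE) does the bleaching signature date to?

1938 CE

Total density bands = 259 + 214 = 473.
473 − 447 = 26 density bands lie beyond the bleaching signature toward the growth surface.
26 density bands at 2 per year is 26 / 2 = 13 years.
Counting back 13 years from 1951 CE places the bleaching signature in 1951 − 13 = 1938 CE.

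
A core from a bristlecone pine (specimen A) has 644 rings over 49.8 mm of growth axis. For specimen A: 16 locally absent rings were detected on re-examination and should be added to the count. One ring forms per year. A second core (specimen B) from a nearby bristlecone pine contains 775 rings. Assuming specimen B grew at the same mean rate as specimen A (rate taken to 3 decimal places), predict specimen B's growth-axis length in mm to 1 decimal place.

58.1 mm

Specimen A: true ring count = 644 + 16 = 660.
A: Extension rate ≈ 49.8 / 660 = 0.075 mm per year.
For B, 0.075 mm/year × 775 years = 58.1 mm.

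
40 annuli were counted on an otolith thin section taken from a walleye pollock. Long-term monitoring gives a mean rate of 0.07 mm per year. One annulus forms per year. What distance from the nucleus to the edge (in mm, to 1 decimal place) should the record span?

40 years of growth are recorded.
Predicted length = 0.07 mm/year × 40 years = 2.8 mm.

2.8 mm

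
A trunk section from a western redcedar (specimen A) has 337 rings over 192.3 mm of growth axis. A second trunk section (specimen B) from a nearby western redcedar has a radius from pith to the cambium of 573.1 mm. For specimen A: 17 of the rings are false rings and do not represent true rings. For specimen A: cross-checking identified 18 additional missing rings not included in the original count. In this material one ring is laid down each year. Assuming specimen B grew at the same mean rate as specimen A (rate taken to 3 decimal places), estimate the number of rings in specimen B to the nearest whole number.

1007 rings

Specimen A: true ring count = 337 − 17 + 18 = 338.
A: Mean rate = 192.3 mm / 338 years ≈ 0.569 mm/yr.
B spans 573.1 / 0.569 = 1007.21 years ≈ 1007 rings.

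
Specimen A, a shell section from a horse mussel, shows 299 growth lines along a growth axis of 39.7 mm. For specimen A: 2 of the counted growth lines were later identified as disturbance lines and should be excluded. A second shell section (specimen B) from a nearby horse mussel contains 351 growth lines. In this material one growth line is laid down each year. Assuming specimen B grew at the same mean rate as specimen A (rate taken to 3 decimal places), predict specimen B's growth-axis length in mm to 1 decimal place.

47.0 mm

Specimen A: after corrections the count is 299 − 2 = 297 growth lines.
A: 39.7 mm over 297 years gives 39.7 / 297 ≈ 0.134 mm/year.
Length of B = 0.134 × 351 = 47.0 mm.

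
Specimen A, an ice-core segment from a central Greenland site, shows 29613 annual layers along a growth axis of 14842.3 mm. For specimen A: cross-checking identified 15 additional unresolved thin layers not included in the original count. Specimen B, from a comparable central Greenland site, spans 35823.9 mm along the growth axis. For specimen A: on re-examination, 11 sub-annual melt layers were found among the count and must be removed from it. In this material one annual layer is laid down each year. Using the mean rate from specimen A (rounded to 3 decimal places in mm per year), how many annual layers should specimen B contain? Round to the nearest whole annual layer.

71505 annual layers

Specimen A: correcting the raw count gives 29613 − 11 + 15 = 29617 true annual layers.
A: Mean rate = 14842.3 mm / 29617 years ≈ 0.501 mm/yr.
B spans 35823.9 / 0.501 = 71504.79 years ≈ 71505 annual layers.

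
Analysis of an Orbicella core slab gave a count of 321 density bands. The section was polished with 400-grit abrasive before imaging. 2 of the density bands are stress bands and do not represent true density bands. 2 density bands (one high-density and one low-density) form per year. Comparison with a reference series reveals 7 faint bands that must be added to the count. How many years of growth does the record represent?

163 years

Correcting the raw count gives 321 − 2 + 7 = 326 true density bands.
326 density bands at 2 per year is 326 / 2 = 163 years.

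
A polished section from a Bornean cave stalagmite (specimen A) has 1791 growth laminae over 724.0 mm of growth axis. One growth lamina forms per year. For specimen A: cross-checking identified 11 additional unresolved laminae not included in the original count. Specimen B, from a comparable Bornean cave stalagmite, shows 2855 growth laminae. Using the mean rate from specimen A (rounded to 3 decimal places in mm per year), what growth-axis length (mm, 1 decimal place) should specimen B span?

1147.7 mm

Specimen A: after corrections the count is 1791 + 11 = 1802 growth laminae.
A: Extension rate ≈ 724.0 / 1802 = 0.402 mm/year.
B's length ≈ 0.402 × 2855 = 1147.7 mm.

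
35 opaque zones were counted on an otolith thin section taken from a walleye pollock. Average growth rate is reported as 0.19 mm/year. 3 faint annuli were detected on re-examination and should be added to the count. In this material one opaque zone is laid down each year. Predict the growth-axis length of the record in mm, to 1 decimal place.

Correcting the raw count gives 35 + 3 = 38 true opaque zones.
Length ≈ 0.19 × 38 = 7.2 mm.

7.2 mm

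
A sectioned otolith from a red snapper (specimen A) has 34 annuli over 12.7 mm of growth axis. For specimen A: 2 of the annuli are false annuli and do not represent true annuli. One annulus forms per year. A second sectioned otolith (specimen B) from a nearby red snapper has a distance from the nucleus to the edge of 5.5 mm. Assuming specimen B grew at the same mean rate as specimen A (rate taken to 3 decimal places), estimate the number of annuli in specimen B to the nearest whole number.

Specimen A: adjusted count: 34 − 2 = 32 annuli.
A: 12.7 mm over 32 years gives 12.7 / 32 ≈ 0.397 mm/year.
For B, 5.5 / 0.397 = 13.85 years ≈ 14 annuli.

14 annuli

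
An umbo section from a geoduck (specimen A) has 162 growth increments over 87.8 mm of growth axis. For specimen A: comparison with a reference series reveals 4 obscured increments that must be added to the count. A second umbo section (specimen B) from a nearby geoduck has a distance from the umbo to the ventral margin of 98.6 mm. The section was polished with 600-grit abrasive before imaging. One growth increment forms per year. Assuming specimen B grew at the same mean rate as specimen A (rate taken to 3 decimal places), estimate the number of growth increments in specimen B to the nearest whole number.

186 growth increments

Specimen A: after corrections the count is 162 + 4 = 166 growth increments.
A: Mean rate = 87.8 mm / 166 years ≈ 0.529 mm/yr.
B spans 98.6 / 0.529 = 186.39 years ≈ 186 growth increments.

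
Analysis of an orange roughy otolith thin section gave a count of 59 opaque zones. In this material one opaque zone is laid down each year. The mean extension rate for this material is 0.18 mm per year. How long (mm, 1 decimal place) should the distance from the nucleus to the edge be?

10.6 mm

59 years of growth are recorded.
Length ≈ 0.18 × 59 = 10.6 mm.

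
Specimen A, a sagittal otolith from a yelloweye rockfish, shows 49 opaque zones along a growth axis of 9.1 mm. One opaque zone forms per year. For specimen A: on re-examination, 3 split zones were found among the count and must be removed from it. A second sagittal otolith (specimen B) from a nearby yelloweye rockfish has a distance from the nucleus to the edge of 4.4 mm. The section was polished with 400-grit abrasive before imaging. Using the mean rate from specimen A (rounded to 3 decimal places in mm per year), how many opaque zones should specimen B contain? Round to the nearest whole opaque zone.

22 opaque zones

Specimen A: after corrections the count is 49 − 3 = 46 opaque zones.
A: 9.1 mm over 46 years gives 9.1 / 46 ≈ 0.198 mm/year.
For B, 4.4 / 0.198 = 22.22 years ≈ 22 opaque zones.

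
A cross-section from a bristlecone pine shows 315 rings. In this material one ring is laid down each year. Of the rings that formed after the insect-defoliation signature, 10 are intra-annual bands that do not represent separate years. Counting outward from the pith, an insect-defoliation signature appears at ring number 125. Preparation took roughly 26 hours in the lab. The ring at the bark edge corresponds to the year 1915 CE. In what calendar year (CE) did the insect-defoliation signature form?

315 − 125 = 190 rings lie beyond the insect-defoliation signature toward the bark edge.
190 − 10 false = 180 true rings after the insect-defoliation signature.
Counting back 180 years from 1915 CE places the insect-defoliation signature in 1915 − 180 = 1735 CE.

1735 CE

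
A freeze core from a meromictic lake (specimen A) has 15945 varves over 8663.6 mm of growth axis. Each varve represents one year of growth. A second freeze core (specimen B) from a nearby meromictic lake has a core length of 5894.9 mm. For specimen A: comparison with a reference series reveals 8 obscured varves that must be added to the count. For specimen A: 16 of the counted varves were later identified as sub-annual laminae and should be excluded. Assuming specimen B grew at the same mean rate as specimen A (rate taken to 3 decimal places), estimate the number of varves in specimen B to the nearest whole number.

Specimen A: after corrections the count is 15945 − 16 + 8 = 15937 varves.
A: Extension rate ≈ 8663.6 / 15937 = 0.544 mm/year.
Specimen B: 5894.9 mm / 0.544 mm per year = 10836.21 years ≈ 10836 varves.

10836 varves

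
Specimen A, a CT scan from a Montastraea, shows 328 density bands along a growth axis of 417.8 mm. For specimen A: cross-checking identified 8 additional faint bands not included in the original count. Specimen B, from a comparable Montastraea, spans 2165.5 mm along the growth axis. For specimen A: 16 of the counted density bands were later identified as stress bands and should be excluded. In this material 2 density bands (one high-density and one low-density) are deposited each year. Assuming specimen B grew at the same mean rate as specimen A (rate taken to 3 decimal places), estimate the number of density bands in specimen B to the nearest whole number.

1659 density bands

Specimen A: true density band count = 328 − 16 + 8 = 320.
Specimen A: 320 density bands at 2 per year is 320 / 2 = 160 years.
A: Extension rate ≈ 417.8 / 160 = 2.611 mm per year.
Specimen B: 2165.5 mm / 2.611 mm per year = 829.38 years; at 2 density bands per year that is 829.38 × 2 ≈ 1659 density bands.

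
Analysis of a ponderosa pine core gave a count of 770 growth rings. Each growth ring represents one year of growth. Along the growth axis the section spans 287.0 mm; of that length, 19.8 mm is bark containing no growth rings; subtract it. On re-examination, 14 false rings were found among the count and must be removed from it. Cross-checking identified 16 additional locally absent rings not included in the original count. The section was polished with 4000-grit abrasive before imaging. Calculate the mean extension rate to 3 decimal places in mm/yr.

After corrections the count is 770 − 14 + 16 = 772 growth rings.
The growth record spans 287.0 − 19.8 = 267.2 mm.
Extension rate ≈ 267.2 / 772 = 0.346 mm/yr.

0.346 mm/yr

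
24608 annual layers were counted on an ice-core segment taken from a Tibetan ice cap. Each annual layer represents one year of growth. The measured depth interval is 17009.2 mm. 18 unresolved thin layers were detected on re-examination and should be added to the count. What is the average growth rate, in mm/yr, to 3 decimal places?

0.691 mm/yr

Correcting the raw count gives 24608 + 18 = 24626 true annual layers.
Mean rate = 17009.2 mm / 24626 years ≈ 0.691 mm/yr.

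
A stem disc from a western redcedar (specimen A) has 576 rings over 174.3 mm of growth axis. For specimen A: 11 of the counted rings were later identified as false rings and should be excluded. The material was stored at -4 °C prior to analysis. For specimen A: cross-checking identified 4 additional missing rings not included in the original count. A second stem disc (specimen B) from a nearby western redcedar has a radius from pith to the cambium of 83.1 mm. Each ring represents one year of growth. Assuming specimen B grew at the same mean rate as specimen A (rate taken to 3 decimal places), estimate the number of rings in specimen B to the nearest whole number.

Specimen A: true ring count = 576 − 11 + 4 = 569.
A: Mean rate = 174.3 mm / 569 years ≈ 0.306 mm per year.
For B, 83.1 / 0.306 = 271.57 years ≈ 272 rings.

272 rings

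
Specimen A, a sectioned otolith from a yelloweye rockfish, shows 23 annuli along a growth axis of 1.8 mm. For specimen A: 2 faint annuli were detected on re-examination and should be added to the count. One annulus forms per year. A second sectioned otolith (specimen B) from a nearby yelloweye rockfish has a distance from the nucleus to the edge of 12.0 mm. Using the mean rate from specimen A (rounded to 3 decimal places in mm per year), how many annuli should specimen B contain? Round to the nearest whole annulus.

Specimen A: true annulus count = 23 + 2 = 25.
A: Extension rate ≈ 1.8 / 25 = 0.072 mm per year.
B spans 12.0 / 0.072 = 166.67 years ≈ 167 annuli.

167 annuli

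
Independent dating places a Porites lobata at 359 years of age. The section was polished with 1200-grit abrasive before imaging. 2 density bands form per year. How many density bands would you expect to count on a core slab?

359 years at 2 density bands per year gives 359 × 2 = 718 density bands.
So 718 density bands should be present.

718 density bands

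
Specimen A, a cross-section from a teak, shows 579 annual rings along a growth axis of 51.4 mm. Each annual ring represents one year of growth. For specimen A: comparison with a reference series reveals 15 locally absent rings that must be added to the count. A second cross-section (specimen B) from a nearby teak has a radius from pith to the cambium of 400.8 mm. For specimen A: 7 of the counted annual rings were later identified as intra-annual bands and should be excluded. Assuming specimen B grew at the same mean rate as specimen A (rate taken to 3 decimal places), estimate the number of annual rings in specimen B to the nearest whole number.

4555 annual rings

Specimen A: correcting the raw count gives 579 − 7 + 15 = 587 true annual rings.
A: Extension rate ≈ 51.4 / 587 = 0.088 mm/year.
B spans 400.8 / 0.088 = 4554.55 years ≈ 4555 annual rings.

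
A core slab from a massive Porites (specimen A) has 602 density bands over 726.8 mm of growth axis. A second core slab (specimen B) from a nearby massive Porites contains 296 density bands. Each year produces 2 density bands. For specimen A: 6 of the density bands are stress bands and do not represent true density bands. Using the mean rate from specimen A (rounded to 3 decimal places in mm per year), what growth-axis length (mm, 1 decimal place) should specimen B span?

361.0 mm

Specimen A: adjusted count: 602 − 6 = 596 density bands.
Specimen A: dividing by 2 density bands per year: 596 / 2 = 298 years.
A: Mean rate = 726.8 mm / 298 years ≈ 2.439 mm per year.
Specimen B: with 2 density bands per year, 296 / 2 = 148 years. Length of B = 2.439 × 148 = 361.0 mm.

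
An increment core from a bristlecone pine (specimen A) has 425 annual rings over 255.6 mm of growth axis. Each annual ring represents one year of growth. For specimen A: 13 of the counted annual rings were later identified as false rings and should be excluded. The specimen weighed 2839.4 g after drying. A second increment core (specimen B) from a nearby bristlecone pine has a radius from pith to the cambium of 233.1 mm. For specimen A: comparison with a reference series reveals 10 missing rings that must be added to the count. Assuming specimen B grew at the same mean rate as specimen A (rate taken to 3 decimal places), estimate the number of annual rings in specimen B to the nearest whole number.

385 annual rings

Specimen A: after corrections the count is 425 − 13 + 10 = 422 annual rings.
A: Mean rate = 255.6 mm / 422 years ≈ 0.606 mm/yr.
Specimen B: 233.1 mm / 0.606 mm per year = 384.65 years ≈ 385 annual rings.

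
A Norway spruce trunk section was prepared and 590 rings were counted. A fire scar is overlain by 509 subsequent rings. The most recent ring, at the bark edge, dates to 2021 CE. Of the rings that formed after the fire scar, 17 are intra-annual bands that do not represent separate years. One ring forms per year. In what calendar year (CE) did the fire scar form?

1529 CE

There are 509 rings younger than the fire scar.
509 − 17 false = 492 true rings after the fire scar.
Counting back 492 years from 2021 CE places the fire scar in 2021 − 492 = 1529 CE.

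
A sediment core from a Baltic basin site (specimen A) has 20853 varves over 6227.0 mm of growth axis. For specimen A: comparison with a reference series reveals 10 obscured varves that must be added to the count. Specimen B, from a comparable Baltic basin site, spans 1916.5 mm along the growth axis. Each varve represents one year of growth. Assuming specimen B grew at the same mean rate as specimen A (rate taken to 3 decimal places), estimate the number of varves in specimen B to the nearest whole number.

6431 varves

Specimen A: correcting the raw count gives 20853 + 10 = 20863 true varves.
A: Mean rate = 6227.0 mm / 20863 years ≈ 0.298 mm per year.
For B, 1916.5 / 0.298 = 6431.21 years ≈ 6431 varves.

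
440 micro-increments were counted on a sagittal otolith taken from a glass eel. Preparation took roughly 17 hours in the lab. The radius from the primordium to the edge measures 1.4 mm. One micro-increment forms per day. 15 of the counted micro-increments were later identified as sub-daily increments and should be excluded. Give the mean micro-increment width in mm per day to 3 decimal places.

True micro-increment count = 440 − 15 = 425.
Mean rate = 1.4 mm / 425 days ≈ 0.003 mm per day.

0.003 mm per day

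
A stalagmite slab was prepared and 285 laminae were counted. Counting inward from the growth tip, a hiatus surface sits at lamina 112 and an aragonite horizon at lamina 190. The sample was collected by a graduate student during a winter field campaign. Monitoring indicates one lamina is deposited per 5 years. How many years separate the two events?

Separation: 190 − 112 = 78 laminae.
Multiplying by 5 years per lamina: 78 × 5 = 390 years.

390 yr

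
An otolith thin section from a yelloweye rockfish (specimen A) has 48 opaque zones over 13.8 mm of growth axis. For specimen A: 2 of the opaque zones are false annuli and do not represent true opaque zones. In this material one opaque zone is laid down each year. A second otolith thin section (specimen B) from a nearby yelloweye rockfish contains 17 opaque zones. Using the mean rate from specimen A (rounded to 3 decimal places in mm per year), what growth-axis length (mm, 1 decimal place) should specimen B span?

Specimen A: adjusted count: 48 − 2 = 46 opaque zones.
A: 13.8 mm over 46 years gives 13.8 / 46 ≈ 0.300 mm per year.
Length of B = 0.300 × 17 = 5.1 mm.

5.1 mm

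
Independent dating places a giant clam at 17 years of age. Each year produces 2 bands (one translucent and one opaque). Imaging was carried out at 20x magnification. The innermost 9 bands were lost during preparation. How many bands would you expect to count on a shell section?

With 2 bands per year, 17 years would produce 17 × 2 = 34 bands.
Subtracting the 9 bands not captured gives 34 − 9 = 25 bands in the record.

25 bands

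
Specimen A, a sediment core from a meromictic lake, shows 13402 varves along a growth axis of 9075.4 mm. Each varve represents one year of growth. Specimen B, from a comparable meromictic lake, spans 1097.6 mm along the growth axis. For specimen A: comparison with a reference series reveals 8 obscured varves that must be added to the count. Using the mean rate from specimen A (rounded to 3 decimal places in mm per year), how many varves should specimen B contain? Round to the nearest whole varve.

1621 varves

Specimen A: true varve count = 13402 + 8 = 13410.
A: 9075.4 mm over 13410 years gives 9075.4 / 13410 ≈ 0.677 mm/yr.
B spans 1097.6 / 0.677 = 1621.27 years ≈ 1621 varves.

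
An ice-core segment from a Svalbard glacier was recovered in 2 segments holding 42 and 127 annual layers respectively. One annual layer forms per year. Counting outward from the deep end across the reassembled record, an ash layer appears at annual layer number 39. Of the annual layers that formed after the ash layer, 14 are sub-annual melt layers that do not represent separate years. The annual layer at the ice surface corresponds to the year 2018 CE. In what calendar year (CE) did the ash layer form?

1902 CE

Total annual layers = 42 + 127 = 169.
Between annual layer 39 and the ice surface there are 169 − 39 = 130 annual layers.
130 − 14 false = 116 true annual layers after the ash layer.
2018 − 116 = 1902 CE.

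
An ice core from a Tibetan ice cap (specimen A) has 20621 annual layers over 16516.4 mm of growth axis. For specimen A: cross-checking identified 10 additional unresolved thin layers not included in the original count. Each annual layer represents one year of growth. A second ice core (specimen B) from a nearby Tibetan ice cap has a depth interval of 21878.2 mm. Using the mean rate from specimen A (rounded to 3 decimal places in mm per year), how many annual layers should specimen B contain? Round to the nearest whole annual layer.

27314 annual layers

Specimen A: correcting the raw count gives 20621 + 10 = 20631 true annual layers.
A: Extension rate ≈ 16516.4 / 20631 = 0.801 mm per year.
B spans 21878.2 / 0.801 = 27313.61 years ≈ 27314 annual layers.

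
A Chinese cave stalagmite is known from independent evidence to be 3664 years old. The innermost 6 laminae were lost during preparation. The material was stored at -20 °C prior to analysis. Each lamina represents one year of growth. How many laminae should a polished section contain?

Expected laminae over 3664 years: 3664.
Subtracting the 6 laminae not captured gives 3664 − 6 = 3658 laminae in the record.

3658 laminae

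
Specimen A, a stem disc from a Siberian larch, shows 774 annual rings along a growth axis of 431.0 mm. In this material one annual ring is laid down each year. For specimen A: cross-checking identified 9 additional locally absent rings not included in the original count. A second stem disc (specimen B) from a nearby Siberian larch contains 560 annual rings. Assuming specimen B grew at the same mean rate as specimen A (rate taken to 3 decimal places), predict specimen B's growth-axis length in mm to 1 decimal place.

Specimen A: true annual ring count = 774 + 9 = 783.
A: 431.0 mm over 783 years gives 431.0 / 783 ≈ 0.550 mm/yr.
Length of B = 0.550 × 560 = 308.0 mm.

308.0 mm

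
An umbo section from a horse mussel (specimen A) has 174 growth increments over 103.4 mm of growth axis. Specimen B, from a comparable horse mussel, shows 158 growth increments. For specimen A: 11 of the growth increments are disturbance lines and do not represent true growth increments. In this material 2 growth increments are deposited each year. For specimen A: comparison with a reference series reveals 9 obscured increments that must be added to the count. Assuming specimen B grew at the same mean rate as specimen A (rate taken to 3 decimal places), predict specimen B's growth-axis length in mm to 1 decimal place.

95.0 mm

Specimen A: correcting the raw count gives 174 − 11 + 9 = 172 true growth increments.
Specimen A: dividing by 2 growth increments per year: 172 / 2 = 86 years.
A: Extension rate ≈ 103.4 / 86 = 1.202 mm/yr.
Specimen B: 158 growth increments at 2 per year is 158 / 2 = 79 years. B's length ≈ 1.202 × 79 = 95.0 mm.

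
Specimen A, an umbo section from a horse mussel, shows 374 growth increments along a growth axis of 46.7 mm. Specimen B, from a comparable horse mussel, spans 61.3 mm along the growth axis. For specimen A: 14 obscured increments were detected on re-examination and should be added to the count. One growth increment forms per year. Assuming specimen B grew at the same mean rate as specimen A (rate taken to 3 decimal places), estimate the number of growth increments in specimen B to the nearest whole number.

511 growth increments

Specimen A: after corrections the count is 374 + 14 = 388 growth increments.
A: 46.7 mm over 388 years gives 46.7 / 388 ≈ 0.120 mm/yr.
For B, 61.3 / 0.120 = 510.83 years ≈ 511 growth increments.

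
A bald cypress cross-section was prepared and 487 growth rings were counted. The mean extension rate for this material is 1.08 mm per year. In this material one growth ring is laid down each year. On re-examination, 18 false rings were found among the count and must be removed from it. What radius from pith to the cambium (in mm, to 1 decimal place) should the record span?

506.5 mm

Adjusted count: 487 − 18 = 469 growth rings.
Predicted length = 1.08 mm/year × 469 years = 506.5 mm.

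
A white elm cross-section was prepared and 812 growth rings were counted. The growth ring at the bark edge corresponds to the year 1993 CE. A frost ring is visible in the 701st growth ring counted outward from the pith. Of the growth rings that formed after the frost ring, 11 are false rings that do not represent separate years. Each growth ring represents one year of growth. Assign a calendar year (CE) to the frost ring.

Between growth ring 701 and the bark edge there are 812 − 701 = 111 growth rings.
111 − 11 false = 100 true growth rings after the frost ring.
1993 − 100 = 1893 CE.

1893 CE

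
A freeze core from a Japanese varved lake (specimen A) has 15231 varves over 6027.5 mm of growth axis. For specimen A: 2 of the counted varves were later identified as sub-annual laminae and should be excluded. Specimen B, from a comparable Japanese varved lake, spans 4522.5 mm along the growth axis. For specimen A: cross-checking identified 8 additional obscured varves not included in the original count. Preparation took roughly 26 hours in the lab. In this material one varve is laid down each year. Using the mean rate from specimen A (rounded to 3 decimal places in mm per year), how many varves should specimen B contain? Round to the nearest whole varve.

11420 varves

Specimen A: adjusted count: 15231 − 2 + 8 = 15237 varves.
A: 6027.5 mm over 15237 years gives 6027.5 / 15237 ≈ 0.396 mm/yr.
Specimen B: 4522.5 mm / 0.396 mm per year = 11420.45 years ≈ 11420 varves.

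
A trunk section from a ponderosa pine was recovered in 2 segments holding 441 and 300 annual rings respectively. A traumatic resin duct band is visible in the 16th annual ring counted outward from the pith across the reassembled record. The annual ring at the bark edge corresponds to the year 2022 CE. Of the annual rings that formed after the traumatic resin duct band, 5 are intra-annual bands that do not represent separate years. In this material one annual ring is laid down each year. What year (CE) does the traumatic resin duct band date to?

1302 CE

Total annual rings = 441 + 300 = 741.
Between annual ring 16 and the bark edge there are 741 − 16 = 725 annual rings.
Excluding 5 false annual rings: 725 − 5 = 720.
The annual ring at the bark edge is 2022 CE, so the traumatic resin duct band dates to 2022 − 720 = 1302 CE.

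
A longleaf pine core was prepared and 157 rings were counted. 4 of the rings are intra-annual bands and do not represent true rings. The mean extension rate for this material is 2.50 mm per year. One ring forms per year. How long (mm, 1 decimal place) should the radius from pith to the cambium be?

382.5 mm

After corrections the count is 157 − 4 = 153 rings.
153 years at 2.50 mm/year gives 2.50 × 153 = 382.5 mm.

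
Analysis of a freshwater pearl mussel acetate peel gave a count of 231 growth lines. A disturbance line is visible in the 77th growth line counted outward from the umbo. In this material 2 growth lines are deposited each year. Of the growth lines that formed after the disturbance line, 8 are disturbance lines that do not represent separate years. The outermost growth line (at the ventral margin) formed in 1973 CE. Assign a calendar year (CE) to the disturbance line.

1900 CE

The disturbance line sits at growth line 77 from the umbo, so 231 − 77 = 154 growth lines formed after it.
Removing the 8 false growth lines leaves 154 − 8 = 146 true growth lines beyond the disturbance line.
146 growth lines at 2 per year is 146 / 2 = 73 years.
1973 − 73 = 1900 CE.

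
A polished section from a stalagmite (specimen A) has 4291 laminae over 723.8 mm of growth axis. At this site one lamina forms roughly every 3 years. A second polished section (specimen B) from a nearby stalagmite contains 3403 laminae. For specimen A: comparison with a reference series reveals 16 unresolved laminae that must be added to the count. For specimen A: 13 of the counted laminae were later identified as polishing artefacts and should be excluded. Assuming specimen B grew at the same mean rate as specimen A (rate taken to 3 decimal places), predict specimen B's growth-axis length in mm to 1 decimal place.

571.7 mm

Specimen A: adjusted count: 4291 − 13 + 16 = 4294 laminae.
Specimen A: at 3 years per lamina, 4294 × 3 = 12882 years.
A: Extension rate ≈ 723.8 / 12882 = 0.056 mm/yr.
Specimen B: multiplying by 3 years per lamina: 3403 × 3 = 10209 years. B's length ≈ 0.056 × 10209 = 571.7 mm.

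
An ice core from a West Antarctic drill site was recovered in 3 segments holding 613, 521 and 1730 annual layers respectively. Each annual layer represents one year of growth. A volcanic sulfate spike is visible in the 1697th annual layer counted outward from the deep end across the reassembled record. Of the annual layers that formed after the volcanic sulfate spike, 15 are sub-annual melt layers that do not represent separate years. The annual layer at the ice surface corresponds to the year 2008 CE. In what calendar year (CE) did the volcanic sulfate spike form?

Total annual layers = 613 + 521 + 1730 = 2864.
The volcanic sulfate spike sits at annual layer 1697 from the deep end, so 2864 − 1697 = 1167 annual layers formed after it.
Removing the 15 false annual layers leaves 1167 − 15 = 1152 true annual layers beyond the volcanic sulfate spike.
Counting back 1152 years from 2008 CE places the volcanic sulfate spike in 2008 − 1152 = 856 CE.

856 CE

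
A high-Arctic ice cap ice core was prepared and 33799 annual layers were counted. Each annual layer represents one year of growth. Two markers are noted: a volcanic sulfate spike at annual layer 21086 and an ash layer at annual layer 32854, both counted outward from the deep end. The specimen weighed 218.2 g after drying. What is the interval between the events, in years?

11768 years

32854 − 21086 = 11768 annual layers lie between the two events.
One annual layer per year makes the interval 11768 years.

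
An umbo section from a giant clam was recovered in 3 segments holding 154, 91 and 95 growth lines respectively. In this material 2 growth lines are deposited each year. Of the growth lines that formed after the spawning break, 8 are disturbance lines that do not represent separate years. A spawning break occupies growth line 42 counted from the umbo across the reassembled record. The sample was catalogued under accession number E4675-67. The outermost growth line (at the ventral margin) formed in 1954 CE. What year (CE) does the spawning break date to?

1809 CE

Total growth lines = 154 + 91 + 95 = 340.
Between growth line 42 and the ventral margin there are 340 − 42 = 298 growth lines.
Removing the 8 false growth lines leaves 298 − 8 = 290 true growth lines beyond the spawning break.
290 growth lines at 2 per year is 290 / 2 = 145 years.
The growth line at the ventral margin is 1954 CE, so the spawning break dates to 1954 − 145 = 1809 CE.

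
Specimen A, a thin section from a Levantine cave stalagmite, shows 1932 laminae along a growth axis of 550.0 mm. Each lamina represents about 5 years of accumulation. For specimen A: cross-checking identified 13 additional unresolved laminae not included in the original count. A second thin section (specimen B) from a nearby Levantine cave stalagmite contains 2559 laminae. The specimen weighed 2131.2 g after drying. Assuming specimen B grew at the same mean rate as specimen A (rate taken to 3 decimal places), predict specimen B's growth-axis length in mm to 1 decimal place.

Specimen A: after corrections the count is 1932 + 13 = 1945 laminae.
Specimen A: 1945 laminae at 5 years each span 1945 × 5 = 9725 years.
A: Mean rate = 550.0 mm / 9725 years ≈ 0.057 mm per year.
Specimen B: 2559 laminae at 5 years each span 2559 × 5 = 12795 years. B's length ≈ 0.057 × 12795 = 729.3 mm.

729.3 mm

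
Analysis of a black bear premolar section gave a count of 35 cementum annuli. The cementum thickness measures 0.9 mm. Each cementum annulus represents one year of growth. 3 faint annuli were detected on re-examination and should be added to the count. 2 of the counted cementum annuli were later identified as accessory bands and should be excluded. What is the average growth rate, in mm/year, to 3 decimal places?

Adjusted count: 35 − 2 + 3 = 36 cementum annuli.
Extension rate ≈ 0.9 / 36 = 0.025 mm/year.

0.025 mm/year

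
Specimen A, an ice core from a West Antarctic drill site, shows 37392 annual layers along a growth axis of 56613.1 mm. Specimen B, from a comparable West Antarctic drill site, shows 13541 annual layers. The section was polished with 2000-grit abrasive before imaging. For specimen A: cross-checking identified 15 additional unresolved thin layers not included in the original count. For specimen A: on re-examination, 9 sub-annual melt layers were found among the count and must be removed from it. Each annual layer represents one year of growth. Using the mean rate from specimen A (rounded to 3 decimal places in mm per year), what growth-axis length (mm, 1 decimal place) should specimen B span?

Specimen A: after corrections the count is 37392 − 9 + 15 = 37398 annual layers.
A: Extension rate ≈ 56613.1 / 37398 = 1.514 mm/year.
For B, 1.514 mm/year × 13541 years = 20501.1 mm.

20501.1 mm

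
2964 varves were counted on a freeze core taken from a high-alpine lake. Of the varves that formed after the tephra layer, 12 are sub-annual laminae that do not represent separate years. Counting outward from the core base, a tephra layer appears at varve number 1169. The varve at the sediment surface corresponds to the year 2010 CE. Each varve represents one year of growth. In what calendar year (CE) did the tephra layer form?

227 CE

The tephra layer sits at varve 1169 from the core base, so 2964 − 1169 = 1795 varves formed after it.
1795 − 12 false = 1783 true varves after the tephra layer.
The varve at the sediment surface is 2010 CE, so the tephra layer dates to 2010 − 1783 = 227 CE.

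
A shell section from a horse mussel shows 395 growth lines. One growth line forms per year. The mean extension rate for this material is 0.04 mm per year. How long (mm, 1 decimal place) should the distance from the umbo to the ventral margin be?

15.8 mm

The record spans 395 years at 0.04 mm per year.
Length ≈ 0.04 × 395 = 15.8 mm.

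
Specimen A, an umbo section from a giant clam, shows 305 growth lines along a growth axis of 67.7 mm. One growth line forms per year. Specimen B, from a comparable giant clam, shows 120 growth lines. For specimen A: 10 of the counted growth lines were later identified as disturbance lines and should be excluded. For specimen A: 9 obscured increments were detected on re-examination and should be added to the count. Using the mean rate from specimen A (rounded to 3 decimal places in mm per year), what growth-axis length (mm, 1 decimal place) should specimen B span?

26.8 mm

Specimen A: correcting the raw count gives 305 − 10 + 9 = 304 true growth lines.
A: Mean rate = 67.7 mm / 304 years ≈ 0.223 mm per year.
B's length ≈ 0.223 × 120 = 26.8 mm.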